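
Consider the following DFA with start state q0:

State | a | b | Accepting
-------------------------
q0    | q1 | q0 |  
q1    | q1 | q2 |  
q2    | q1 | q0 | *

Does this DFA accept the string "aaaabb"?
Start in q0.
Read 'a': q0 → q1
Read 'a': q1 → q1
Read 'a': q1 → q1
Read 'a': q1 → q1
Read 'b': q1 → q2
Read 'b': q2 → q0
Final state q0 is not accepting, so the string is rejected.

Final answer: No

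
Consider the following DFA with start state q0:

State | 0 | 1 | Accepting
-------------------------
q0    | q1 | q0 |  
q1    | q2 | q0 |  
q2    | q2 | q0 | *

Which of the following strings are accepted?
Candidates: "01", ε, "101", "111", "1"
"01": q0 → q1 → q0; q0 is not accepting → rejected
ε: q0; q0 is not accepting → rejected
"101": q0 → q0 → q1 → q0; q0 is not accepting → rejected
"111": q0 → q0 → q0 → q0; q0 is not accepting → rejected
"1": q0 → q0; q0 is not accepting → rejected

Final answer: None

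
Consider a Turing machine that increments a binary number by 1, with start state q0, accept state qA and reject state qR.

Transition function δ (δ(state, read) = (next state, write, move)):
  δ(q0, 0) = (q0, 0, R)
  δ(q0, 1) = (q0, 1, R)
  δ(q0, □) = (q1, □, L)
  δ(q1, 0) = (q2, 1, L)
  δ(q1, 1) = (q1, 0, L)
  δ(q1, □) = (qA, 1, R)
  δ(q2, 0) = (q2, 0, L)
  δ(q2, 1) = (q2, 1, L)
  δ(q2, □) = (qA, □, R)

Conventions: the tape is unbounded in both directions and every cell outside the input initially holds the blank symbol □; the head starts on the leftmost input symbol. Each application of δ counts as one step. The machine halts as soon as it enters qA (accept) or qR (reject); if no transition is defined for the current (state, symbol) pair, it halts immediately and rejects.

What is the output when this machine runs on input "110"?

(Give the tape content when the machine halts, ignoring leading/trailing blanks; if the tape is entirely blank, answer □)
Step 0: [q0]110 (head at position 0)
Step 1: δ(q0, 1) = (q0, 1, R)  ⊢  1[q0]10 (head at position 1)
Step 2: δ(q0, 1) = (q0, 1, R)  ⊢  11[q0]0 (head at position 2)
Step 3: δ(q0, 0) = (q0, 0, R)  ⊢  110[q0]□ (head at position 3)
Step 4: δ(q0, □) = (q1, □, L)  ⊢  11[q1]0□ (head at position 2)
Step 5: δ(q1, 0) = (q2, 1, L)  ⊢  1[q2]11□ (head at position 1)
Step 6: δ(q2, 1) = (q2, 1, L)  ⊢  [q2]111□ (head at position 0)
Step 7: δ(q2, 1) = (q2, 1, L)  ⊢  [q2]□111□ (head at position -1)
Step 8: δ(q2, □) = (qA, □, R)  ⊢  □[qA]111□ (head at position 0)
The machine is in qA, so it halts and accepts.
Tape content when halted (ignoring surrounding blanks): 111

Final answer: Output: 111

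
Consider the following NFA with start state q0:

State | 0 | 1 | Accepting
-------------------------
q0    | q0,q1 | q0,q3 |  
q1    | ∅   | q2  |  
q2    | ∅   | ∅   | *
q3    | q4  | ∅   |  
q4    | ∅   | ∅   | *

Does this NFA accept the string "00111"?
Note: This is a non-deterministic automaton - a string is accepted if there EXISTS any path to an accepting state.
Track the set of states the NFA could be in: start {q0}
Read '0': {q0} → {q0, q1}
Read '0': {q0, q1} → {q0, q1}
Read '1': {q0, q1} → {q0, q2, q3}
Read '1': {q0, q2, q3} → {q0, q3}
Read '1': {q0, q3} → {q0, q3}
Final set {q0, q3} contains no accepting state → rejected.

Final answer: No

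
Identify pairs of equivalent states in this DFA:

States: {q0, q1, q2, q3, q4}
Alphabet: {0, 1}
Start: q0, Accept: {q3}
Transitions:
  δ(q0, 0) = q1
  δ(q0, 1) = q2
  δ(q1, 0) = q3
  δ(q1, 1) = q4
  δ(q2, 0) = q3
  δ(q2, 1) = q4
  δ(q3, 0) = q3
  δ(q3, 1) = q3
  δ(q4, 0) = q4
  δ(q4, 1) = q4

Using the table-filling algorithm:
Round 0 – mark pairs where exactly one state is accepting: (q0,q3), (q1,q3), (q2,q3), (q3,q4)
Round 1 – newly marked: (q0,q1) [on 0: q1 vs q3, already marked]; (q0,q2) [on 0: q1 vs q3, already marked]; (q1,q4) [on 0: q3 vs q4, already marked]; (q2,q4) [on 0: q3 vs q4, already marked]
Round 2 – newly marked: (q0,q4) [on 0: q1 vs q4, already marked]
No further pairs can be marked.
(q1, q2) unmarked: δ(q1,0)=q3, δ(q2,0)=q3; δ(q1,1)=q4, δ(q2,1)=q4 → equivalent
Equivalent pairs: (q1, q2)

Final answer: Equivalent pairs: (q1, q2)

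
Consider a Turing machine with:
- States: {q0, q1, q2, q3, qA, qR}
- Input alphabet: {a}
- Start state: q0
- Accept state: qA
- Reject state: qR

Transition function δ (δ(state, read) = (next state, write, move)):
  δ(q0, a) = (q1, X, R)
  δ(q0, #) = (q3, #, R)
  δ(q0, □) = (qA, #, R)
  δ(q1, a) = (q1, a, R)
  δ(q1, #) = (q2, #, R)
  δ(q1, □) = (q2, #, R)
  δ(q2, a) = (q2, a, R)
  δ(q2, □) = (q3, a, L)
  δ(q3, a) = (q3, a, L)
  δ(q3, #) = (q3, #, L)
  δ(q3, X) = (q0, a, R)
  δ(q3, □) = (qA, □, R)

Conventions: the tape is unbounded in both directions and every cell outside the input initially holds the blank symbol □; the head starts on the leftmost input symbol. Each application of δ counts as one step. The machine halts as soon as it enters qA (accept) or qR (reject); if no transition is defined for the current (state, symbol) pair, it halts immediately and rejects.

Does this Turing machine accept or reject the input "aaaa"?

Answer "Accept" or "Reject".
Trace (configuration after each step, as tape_left[state]tape_right with head position):
Step 0: [q0]aaaa (head at position 0)
Step 1: X[q1]aaa (head 1)
Step 2: Xa[q1]aa (head 2)
Step 3: Xaa[q1]a (head 3)
Step 4: Xaaa[q1]□ (head 4)
Step 5: Xaaa#[q2]□ (head 5)
Step 6: Xaaa[q3]#a (head 4)
Step 7: Xaa[q3]a#a (head 3)
Step 8: Xa[q3]aa#a (head 2)
Step 9: X[q3]aaa#a (head 1)
Step 10: [q3]Xaaa#a (head 0)
Step 11: a[q0]aaa#a (head 1)
Step 12: aX[q1]aa#a (head 2)
Step 13: aXa[q1]a#a (head 3)
Step 14: aXaa[q1]#a (head 4)
Step 15: aXaa#[q2]a (head 5)
Step 16: aXaa#a[q2]□ (head 6)
Step 17: aXaa#[q3]aa (head 5)
Step 18: aXaa[q3]#aa (head 4)
Step 19: aXa[q3]a#aa (head 3)
Step 20: aX[q3]aa#aa (head 2)
Step 21: a[q3]Xaa#aa (head 1)
Step 22: aa[q0]aa#aa (head 2)
Step 23: aaX[q1]a#aa (head 3)
Step 24: aaXa[q1]#aa (head 4)
Step 25: aaXa#[q2]aa (head 5)
Step 26: aaXa#a[q2]a (head 6)
Step 27: aaXa#aa[q2]□ (head 7)
Step 28: aaXa#a[q3]aa (head 6)
Step 29: aaXa#[q3]aaa (head 5)
Step 30: aaXa[q3]#aaa (head 4)
Step 31: aaX[q3]a#aaa (head 3)
Step 32: aa[q3]Xa#aaa (head 2)
Step 33: aaa[q0]a#aaa (head 3)
Step 34: aaaX[q1]#aaa (head 4)
Step 35: aaaX#[q2]aaa (head 5)
Step 36: aaaX#a[q2]aa (head 6)
Step 37: aaaX#aa[q2]a (head 7)
Step 38: aaaX#aaa[q2]□ (head 8)
Step 39: aaaX#aa[q3]aa (head 7)
Step 40: aaaX#a[q3]aaa (head 6)
Step 41: aaaX#[q3]aaaa (head 5)
Step 42: aaaX[q3]#aaaa (head 4)
Step 43: aaa[q3]X#aaaa (head 3)
Step 44: aaaa[q0]#aaaa (head 4)
Step 45: aaaa#[q3]aaaa (head 5)
Step 46: aaaa[q3]#aaaa (head 4)
Step 47: aaa[q3]a#aaaa (head 3)
Step 48: aa[q3]aa#aaaa (head 2)
Step 49: a[q3]aaa#aaaa (head 1)
Step 50: [q3]aaaa#aaaa (head 0)
Step 51: [q3]□aaaa#aaaa (head -1)
Step 52: □[qA]aaaa#aaaa (head 0)
The machine is in qA, so it halts and accepts.

Final answer: Accept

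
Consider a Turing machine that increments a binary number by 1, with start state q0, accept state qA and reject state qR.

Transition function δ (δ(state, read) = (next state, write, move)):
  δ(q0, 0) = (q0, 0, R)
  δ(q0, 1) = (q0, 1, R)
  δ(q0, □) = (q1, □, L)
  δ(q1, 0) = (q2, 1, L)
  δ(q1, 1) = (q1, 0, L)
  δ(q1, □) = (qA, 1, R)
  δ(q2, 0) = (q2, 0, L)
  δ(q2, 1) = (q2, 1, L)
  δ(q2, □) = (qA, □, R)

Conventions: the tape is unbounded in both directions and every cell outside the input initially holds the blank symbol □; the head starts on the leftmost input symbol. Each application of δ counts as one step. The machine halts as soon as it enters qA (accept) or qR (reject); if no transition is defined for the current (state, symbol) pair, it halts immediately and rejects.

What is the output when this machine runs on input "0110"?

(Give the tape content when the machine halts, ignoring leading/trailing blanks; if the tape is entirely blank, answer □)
Step 0: [q0]0110 (head at position 0)
Step 1: δ(q0, 0) = (q0, 0, R)  ⊢  0[q0]110 (head at position 1)
Step 2: δ(q0, 1) = (q0, 1, R)  ⊢  01[q0]10 (head at position 2)
Step 3: δ(q0, 1) = (q0, 1, R)  ⊢  011[q0]0 (head at position 3)
Step 4: δ(q0, 0) = (q0, 0, R)  ⊢  0110[q0]□ (head at position 4)
Step 5: δ(q0, □) = (q1, □, L)  ⊢  011[q1]0□ (head at position 3)
Step 6: δ(q1, 0) = (q2, 1, L)  ⊢  01[q2]11□ (head at position 2)
Step 7: δ(q2, 1) = (q2, 1, L)  ⊢  0[q2]111□ (head at position 1)
Step 8: δ(q2, 1) = (q2, 1, L)  ⊢  [q2]0111□ (head at position 0)
Step 9: δ(q2, 0) = (q2, 0, L)  ⊢  [q2]□0111□ (head at position -1)
Step 10: δ(q2, □) = (qA, □, R)  ⊢  □[qA]0111□ (head at position 0)
The machine is in qA, so it halts and accepts.
Tape content when halted (ignoring surrounding blanks): 0111

Final answer: Output: 0111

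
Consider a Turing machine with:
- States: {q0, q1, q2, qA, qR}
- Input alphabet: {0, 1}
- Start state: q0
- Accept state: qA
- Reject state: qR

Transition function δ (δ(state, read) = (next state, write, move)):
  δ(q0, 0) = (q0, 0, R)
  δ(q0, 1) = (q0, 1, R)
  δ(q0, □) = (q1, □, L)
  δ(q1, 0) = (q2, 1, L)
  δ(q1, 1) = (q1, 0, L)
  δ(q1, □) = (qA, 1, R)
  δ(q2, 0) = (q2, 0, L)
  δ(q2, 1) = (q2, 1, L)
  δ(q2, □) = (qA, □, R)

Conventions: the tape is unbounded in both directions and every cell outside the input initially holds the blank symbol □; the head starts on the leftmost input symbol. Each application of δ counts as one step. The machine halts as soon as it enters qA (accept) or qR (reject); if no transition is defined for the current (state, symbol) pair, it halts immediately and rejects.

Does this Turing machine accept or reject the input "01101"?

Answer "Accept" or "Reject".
Step 0: [q0]01101 (head at position 0)
Step 1: δ(q0, 0) = (q0, 0, R)  ⊢  0[q0]1101 (head at position 1)
Step 2: δ(q0, 1) = (q0, 1, R)  ⊢  01[q0]101 (head at position 2)
Step 3: δ(q0, 1) = (q0, 1, R)  ⊢  011[q0]01 (head at position 3)
Step 4: δ(q0, 0) = (q0, 0, R)  ⊢  0110[q0]1 (head at position 4)
Step 5: δ(q0, 1) = (q0, 1, R)  ⊢  01101[q0]□ (head at position 5)
Step 6: δ(q0, □) = (q1, □, L)  ⊢  0110[q1]1□ (head at position 4)
Step 7: δ(q1, 1) = (q1, 0, L)  ⊢  011[q1]00□ (head at position 3)
Step 8: δ(q1, 0) = (q2, 1, L)  ⊢  01[q2]110□ (head at position 2)
Step 9: δ(q2, 1) = (q2, 1, L)  ⊢  0[q2]1110□ (head at position 1)
Step 10: δ(q2, 1) = (q2, 1, L)  ⊢  [q2]01110□ (head at position 0)
Step 11: δ(q2, 0) = (q2, 0, L)  ⊢  [q2]□01110□ (head at position -1)
Step 12: δ(q2, □) = (qA, □, R)  ⊢  □[qA]01110□ (head at position 0)
The machine is in qA, so it halts and accepts.

Final answer: Accept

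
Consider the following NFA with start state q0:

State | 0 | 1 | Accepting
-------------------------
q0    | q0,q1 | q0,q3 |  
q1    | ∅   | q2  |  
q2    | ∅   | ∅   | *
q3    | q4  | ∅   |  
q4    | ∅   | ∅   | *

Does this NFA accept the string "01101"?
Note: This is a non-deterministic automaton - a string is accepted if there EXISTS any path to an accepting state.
Track the set of states the NFA could be in: start {q0}
Read '0': {q0} → {q0, q1}
Read '1': {q0, q1} → {q0, q2, q3}
Read '1': {q0, q2, q3} → {q0, q3}
Read '0': {q0, q3} → {q0, q1, q4}
Read '1': {q0, q1, q4} → {q0, q2, q3}
Final set {q0, q2, q3} contains accepting state(s) {q2} → accepted.

Final answer: Yes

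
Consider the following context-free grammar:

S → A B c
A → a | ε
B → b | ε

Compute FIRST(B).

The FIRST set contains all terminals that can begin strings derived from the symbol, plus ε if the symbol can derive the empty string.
B → b contributes b; B → ε makes B nullable, contributing ε. FIRST(B) = {b, ε}.

Final answer: {b, ε}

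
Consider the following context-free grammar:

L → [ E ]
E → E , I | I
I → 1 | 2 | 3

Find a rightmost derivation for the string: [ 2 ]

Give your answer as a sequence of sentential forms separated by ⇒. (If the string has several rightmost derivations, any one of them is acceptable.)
Start with L.
Step 1: the rightmost non-terminal is L; apply L → [ E ]:  [ E ]
Step 2: the rightmost non-terminal is E; apply E → I:  [ I ]
Step 3: the rightmost non-terminal is I; apply I → 2:  [ 2 ]

Final answer: L ⇒ [ E ] ⇒ [ I ] ⇒ [ 2 ]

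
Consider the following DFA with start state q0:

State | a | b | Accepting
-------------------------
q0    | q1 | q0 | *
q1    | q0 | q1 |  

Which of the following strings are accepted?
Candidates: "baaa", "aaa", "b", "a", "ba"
"baaa": q0 → q0 → q1 → q0 → q1; q1 is not accepting → rejected
"aaa": q0 → q1 → q0 → q1; q1 is not accepting → rejected
"b": q0 → q0; q0 is accepting → accepted
"a": q0 → q1; q1 is not accepting → rejected
"ba": q0 → q0 → q1; q1 is not accepting → rejected

Final answer: "b"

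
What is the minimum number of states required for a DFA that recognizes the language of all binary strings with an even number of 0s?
Language: binary strings with an even number of 0s
Lower bound (Myhill–Nerode): the prefixes ε, 0 are pairwise distinguishable:
  ε vs 0: suffix ε distinguishes them (ε has zero 0s (accepted), 0 has one 0 (rejected))
So any DFA needs at least 2 states.
Upper bound: a DFA with 2 states exists (one state per class above).
Minimum states: 2

Final answer: 2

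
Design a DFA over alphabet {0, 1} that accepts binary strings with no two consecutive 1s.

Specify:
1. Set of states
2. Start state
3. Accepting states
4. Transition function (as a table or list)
One valid DFA (any DFA recognizing the same language is acceptable):
States: {q0, q1, dead}
Start: q0
Accepting: {q0, q1}
Transitions (accepting states marked with *):
State | 0 | 1 | Accepting
-------------------------
q0    | q0 | q1 | *
q1    | q0 | dead | *
dead  | dead | dead |  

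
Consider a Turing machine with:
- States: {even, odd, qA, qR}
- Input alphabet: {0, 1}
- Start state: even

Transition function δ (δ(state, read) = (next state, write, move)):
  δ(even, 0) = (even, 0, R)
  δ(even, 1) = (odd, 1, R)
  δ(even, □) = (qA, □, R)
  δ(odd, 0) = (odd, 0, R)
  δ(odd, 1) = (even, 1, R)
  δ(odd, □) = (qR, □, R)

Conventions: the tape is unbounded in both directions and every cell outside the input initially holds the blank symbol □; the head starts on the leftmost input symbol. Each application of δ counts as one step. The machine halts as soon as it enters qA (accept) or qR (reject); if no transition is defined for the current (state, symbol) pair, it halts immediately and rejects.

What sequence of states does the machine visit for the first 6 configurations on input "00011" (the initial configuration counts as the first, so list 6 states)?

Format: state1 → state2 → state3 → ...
Step 0: [even]00011 (head at position 0)
Step 1: δ(even, 0) = (even, 0, R)  ⊢  0[even]0011 (head at position 1)
Step 2: δ(even, 0) = (even, 0, R)  ⊢  00[even]011 (head at position 2)
Step 3: δ(even, 0) = (even, 0, R)  ⊢  000[even]11 (head at position 3)
Step 4: δ(even, 1) = (odd, 1, R)  ⊢  0001[odd]1 (head at position 4)
Step 5: δ(odd, 1) = (even, 1, R)  ⊢  00011[even]□ (head at position 5)
Reading off the states of these 6 configurations: even → even → even → even → odd → even

Final answer: even → even → even → even → odd → even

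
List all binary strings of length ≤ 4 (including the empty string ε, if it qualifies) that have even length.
Checking every binary string of length 0 to 4:
  Length 0: accepted: ε | rejected: (none)
  Length 1: accepted: (none) | rejected: 0, 1
  Length 2: accepted: 00, 01, 10, 11 | rejected: (none)
  Length 3: accepted: (none) | rejected: 000, 001, 010, 011, 100, 101, 110, 111
  Length 4: accepted: 0000, 0001, 0010, 0011, 0100, 0101, 0110, 0111, 1000, 1001, 1010, 1011, 1100, 1101, 1110, 1111 | rejected: (none)
Total: 21 string(s).

Final answer: ε, 00, 01, 10, 11, 0000, 0001, 0010, 0011, 0100, 0101, 0110, 0111, 1000, 1001, 1010, 1011, 1100, 1101, 1110, 1111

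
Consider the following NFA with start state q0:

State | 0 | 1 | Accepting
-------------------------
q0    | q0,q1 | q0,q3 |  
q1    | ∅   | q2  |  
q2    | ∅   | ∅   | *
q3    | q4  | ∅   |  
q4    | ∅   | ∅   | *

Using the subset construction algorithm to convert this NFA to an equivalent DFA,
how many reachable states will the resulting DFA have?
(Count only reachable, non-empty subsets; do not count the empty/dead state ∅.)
Start subset: {q0}
{q0}: on 0 → {q0, q1}, on 1 → {q0, q3}
{q0, q1}: on 0 → {q0, q1}, on 1 → {q0, q2, q3}
{q0, q3}: on 0 → {q0, q1, q4}, on 1 → {q0, q3}
{q0, q2, q3}: on 0 → {q0, q1, q4}, on 1 → {q0, q3}
{q0, q1, q4}: on 0 → {q0, q1}, on 1 → {q0, q2, q3}
Reachable non-empty subsets: {q0}, {q0, q1}, {q0, q3}, {q0, q2, q3}, {q0, q1, q4} — 5 in total.

Final answer: 5 states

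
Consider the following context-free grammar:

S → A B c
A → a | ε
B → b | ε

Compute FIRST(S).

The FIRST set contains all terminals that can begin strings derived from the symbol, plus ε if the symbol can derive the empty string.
FIRST(A) = {a, ε} (A → a | ε) and FIRST(B) = {b, ε} (B → b | ε).
For S → A B c: add FIRST(A) minus ε = {a}; A is nullable, so also add FIRST(B) minus ε = {b}; B is nullable too, so also add FIRST(c) = {c}. The terminal c is never erased, so S is not nullable and ε is not included.
FIRST(S) = {a, b, c}.

Final answer: {a, b, c}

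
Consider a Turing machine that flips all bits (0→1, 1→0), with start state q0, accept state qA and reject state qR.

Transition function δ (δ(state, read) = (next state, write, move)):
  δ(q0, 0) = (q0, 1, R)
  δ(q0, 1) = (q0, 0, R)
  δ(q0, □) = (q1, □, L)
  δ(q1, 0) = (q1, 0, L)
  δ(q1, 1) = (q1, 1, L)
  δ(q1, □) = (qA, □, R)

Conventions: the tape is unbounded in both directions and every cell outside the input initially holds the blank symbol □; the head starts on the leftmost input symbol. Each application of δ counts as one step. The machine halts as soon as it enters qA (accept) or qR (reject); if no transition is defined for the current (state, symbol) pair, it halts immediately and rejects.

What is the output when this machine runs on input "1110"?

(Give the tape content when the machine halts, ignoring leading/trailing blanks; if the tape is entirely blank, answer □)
Step 0: [q0]1110 (head at position 0)
Step 1: δ(q0, 1) = (q0, 0, R)  ⊢  0[q0]110 (head at position 1)
Step 2: δ(q0, 1) = (q0, 0, R)  ⊢  00[q0]10 (head at position 2)
Step 3: δ(q0, 1) = (q0, 0, R)  ⊢  000[q0]0 (head at position 3)
Step 4: δ(q0, 0) = (q0, 1, R)  ⊢  0001[q0]□ (head at position 4)
Step 5: δ(q0, □) = (q1, □, L)  ⊢  000[q1]1□ (head at position 3)
Step 6: δ(q1, 1) = (q1, 1, L)  ⊢  00[q1]01□ (head at position 2)
Step 7: δ(q1, 0) = (q1, 0, L)  ⊢  0[q1]001□ (head at position 1)
Step 8: δ(q1, 0) = (q1, 0, L)  ⊢  [q1]0001□ (head at position 0)
Step 9: δ(q1, 0) = (q1, 0, L)  ⊢  [q1]□0001□ (head at position -1)
Step 10: δ(q1, □) = (qA, □, R)  ⊢  □[qA]0001□ (head at position 0)
The machine is in qA, so it halts and accepts.
Tape content when halted (ignoring surrounding blanks): 0001

Final answer: Output: 0001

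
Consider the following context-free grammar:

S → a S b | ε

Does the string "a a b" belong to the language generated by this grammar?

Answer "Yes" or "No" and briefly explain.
Every derivation applies S → a S b some number n of times and then S → ε, producing a^n b^n with equally many a's and b's. The string a a b has two a's but only one b, so it cannot be derived.

Final answer: No - no valid derivation exists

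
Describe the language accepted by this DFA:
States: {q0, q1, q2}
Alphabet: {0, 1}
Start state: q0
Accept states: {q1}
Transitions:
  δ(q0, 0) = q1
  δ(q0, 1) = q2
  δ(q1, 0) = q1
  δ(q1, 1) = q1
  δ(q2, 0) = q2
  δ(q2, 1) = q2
Analyzing the DFA structure:
Start state: q0
Accept states: {q1}
Interpreting what each state remembers (checking against the transitions):
  q0: nothing has been read yet
  q1: the first symbol was 0
  q2: the first symbol was 1 (trap state)
  δ(q0, 0): in q0 (nothing has been read yet), after reading 0 we have: the first symbol was 0 → q1
  δ(q0, 1): in q0 (nothing has been read yet), after reading 1 we have: the first symbol was 1 (trap state) → q2
  δ(q1, 0): in q1 (the first symbol was 0), after reading 0 we have: the first symbol was 0 → q1
  δ(q1, 1): in q1 (the first symbol was 0), after reading 1 we have: the first symbol was 0 → q1
  δ(q2, 0): in q2 (the first symbol was 1 (trap state)), after reading 0 we have: the first symbol was 1 (trap state) → q2
  δ(q2, 1): in q2 (the first symbol was 1 (trap state)), after reading 1 we have: the first symbol was 1 (trap state) → q2
A string is accepted iff it ends in {q1}, i.e. the first symbol was 0.
Language: All binary strings starting with 0

Final answer: All binary strings starting with 0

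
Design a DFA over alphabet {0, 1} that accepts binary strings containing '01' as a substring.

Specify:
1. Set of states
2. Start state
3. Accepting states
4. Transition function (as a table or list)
One valid DFA (any DFA recognizing the same language is acceptable):
States: {q0, q1, q2}
Start: q0
Accepting: {q2}
Transitions (accepting states marked with *):
State | 0 | 1 | Accepting
-------------------------
q0    | q1 | q0 |  
q1    | q1 | q2 |  
q2    | q2 | q2 | *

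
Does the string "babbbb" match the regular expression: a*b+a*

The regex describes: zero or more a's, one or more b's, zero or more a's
No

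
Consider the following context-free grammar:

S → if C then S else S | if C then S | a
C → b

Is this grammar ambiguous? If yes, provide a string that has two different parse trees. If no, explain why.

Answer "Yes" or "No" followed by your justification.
The 'dangling else' can attach to either if. Two leftmost derivations of  if b then if b then a else a:
  (1) S ⇒ if C then S else S ⇒ if b then S else S ⇒ if b then if C then S else S ⇒ if b then if b then S else S ⇒ if b then if b then a else S ⇒ if b then if b then a else a   (else belongs to the outer if)
  (2) S ⇒ if C then S ⇒ if b then S ⇒ if b then if C then S else S ⇒ if b then if b then S else S ⇒ if b then if b then a else S ⇒ if b then if b then a else a   (else belongs to the inner if)
Two distinct parse trees for the same string, so the grammar is ambiguous.

Final answer: Yes - the string 'if b then if b then a else a' has two distinct leftmost derivations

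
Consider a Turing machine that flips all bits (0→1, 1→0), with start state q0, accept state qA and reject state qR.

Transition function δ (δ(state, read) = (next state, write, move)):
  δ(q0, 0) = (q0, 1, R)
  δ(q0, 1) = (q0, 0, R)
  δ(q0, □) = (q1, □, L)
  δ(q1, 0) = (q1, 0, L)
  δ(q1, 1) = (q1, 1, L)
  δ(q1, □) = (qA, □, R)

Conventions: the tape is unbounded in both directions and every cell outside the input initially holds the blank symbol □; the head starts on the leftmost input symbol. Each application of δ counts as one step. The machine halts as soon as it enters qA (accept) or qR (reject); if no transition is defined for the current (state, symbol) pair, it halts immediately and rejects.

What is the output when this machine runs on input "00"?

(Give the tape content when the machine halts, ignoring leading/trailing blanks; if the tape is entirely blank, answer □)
Step 0: [q0]00 (head at position 0)
Step 1: δ(q0, 0) = (q0, 1, R)  ⊢  1[q0]0 (head at position 1)
Step 2: δ(q0, 0) = (q0, 1, R)  ⊢  11[q0]□ (head at position 2)
Step 3: δ(q0, □) = (q1, □, L)  ⊢  1[q1]1□ (head at position 1)
Step 4: δ(q1, 1) = (q1, 1, L)  ⊢  [q1]11□ (head at position 0)
Step 5: δ(q1, 1) = (q1, 1, L)  ⊢  [q1]□11□ (head at position -1)
Step 6: δ(q1, □) = (qA, □, R)  ⊢  □[qA]11□ (head at position 0)
The machine is in qA, so it halts and accepts.
Tape content when halted (ignoring surrounding blanks): 11

Final answer: Output: 11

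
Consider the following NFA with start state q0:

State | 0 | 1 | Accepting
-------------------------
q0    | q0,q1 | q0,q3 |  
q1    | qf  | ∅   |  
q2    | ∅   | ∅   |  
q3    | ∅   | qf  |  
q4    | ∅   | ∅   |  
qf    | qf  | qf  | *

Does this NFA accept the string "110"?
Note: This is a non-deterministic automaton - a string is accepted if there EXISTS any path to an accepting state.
Track the set of states the NFA could be in: start {q0}
Read '1': {q0} → {q0, q3}
Read '1': {q0, q3} → {q0, q3, qf}
Read '0': {q0, q3, qf} → {q0, q1, qf}
Final set {q0, q1, qf} contains accepting state(s) {qf} → accepted.

Final answer: Yes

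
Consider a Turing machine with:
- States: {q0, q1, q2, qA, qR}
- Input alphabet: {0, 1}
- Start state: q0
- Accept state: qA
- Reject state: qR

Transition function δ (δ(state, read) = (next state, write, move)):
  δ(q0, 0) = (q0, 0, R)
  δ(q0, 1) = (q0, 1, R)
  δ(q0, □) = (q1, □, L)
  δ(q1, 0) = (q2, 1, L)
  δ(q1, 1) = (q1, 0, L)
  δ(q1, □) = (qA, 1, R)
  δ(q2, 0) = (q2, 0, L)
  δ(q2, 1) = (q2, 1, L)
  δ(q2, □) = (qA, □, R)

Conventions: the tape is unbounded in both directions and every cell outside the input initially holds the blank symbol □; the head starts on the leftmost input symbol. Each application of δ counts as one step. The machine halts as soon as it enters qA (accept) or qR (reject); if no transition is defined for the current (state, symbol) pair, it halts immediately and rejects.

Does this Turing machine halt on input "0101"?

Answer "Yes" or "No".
Step 0: [q0]0101 (head at position 0)
Step 1: δ(q0, 0) = (q0, 0, R)  ⊢  0[q0]101 (head at position 1)
Step 2: δ(q0, 1) = (q0, 1, R)  ⊢  01[q0]01 (head at position 2)
Step 3: δ(q0, 0) = (q0, 0, R)  ⊢  010[q0]1 (head at position 3)
Step 4: δ(q0, 1) = (q0, 1, R)  ⊢  0101[q0]□ (head at position 4)
Step 5: δ(q0, □) = (q1, □, L)  ⊢  010[q1]1□ (head at position 3)
Step 6: δ(q1, 1) = (q1, 0, L)  ⊢  01[q1]00□ (head at position 2)
Step 7: δ(q1, 0) = (q2, 1, L)  ⊢  0[q2]110□ (head at position 1)
Step 8: δ(q2, 1) = (q2, 1, L)  ⊢  [q2]0110□ (head at position 0)
Step 9: δ(q2, 0) = (q2, 0, L)  ⊢  [q2]□0110□ (head at position -1)
Step 10: δ(q2, □) = (qA, □, R)  ⊢  □[qA]0110□ (head at position 0)
The machine is in qA, so it halts and accepts.
It halts after 10 steps.

Final answer: Yes - halts after 10 steps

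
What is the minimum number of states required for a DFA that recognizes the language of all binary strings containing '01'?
Language: binary strings containing '01'
Lower bound (Myhill–Nerode): the prefixes ε, 0, 01 are pairwise distinguishable:
  ε vs 01: suffix ε distinguishes them (ε is rejected, 01 is accepted)
  0 vs 01: suffix ε distinguishes them (0 is rejected, 01 is accepted)
  ε vs 0: suffix 1 distinguishes them (ε·1 = 1 is rejected, 0·1 = 01 is accepted)
So any DFA needs at least 3 states.
Upper bound: a DFA with 3 states exists (one state per class above: 'no progress', 'last symbol 0', and 'seen 01' (accepting sink)).
Minimum states: 3

Final answer: 3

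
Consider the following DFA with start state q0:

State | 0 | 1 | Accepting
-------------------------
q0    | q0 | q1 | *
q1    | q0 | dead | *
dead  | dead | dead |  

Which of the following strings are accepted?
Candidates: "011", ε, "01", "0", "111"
"011": q0 → q0 → q1 → dead; dead is not accepting → rejected
ε: q0; q0 is accepting → accepted
"01": q0 → q0 → q1; q1 is accepting → accepted
"0": q0 → q0; q0 is accepting → accepted
"111": q0 → q1 → dead → dead; dead is not accepting → rejected

Final answer: ε, "01", "0"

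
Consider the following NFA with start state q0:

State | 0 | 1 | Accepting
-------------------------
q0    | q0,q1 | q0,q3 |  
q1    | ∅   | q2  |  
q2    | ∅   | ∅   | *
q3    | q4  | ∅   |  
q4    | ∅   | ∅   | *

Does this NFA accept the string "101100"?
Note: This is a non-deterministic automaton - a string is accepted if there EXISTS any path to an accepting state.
Track the set of states the NFA could be in: start {q0}
Read '1': {q0} → {q0, q3}
Read '0': {q0, q3} → {q0, q1, q4}
Read '1': {q0, q1, q4} → {q0, q2, q3}
Read '1': {q0, q2, q3} → {q0, q3}
Read '0': {q0, q3} → {q0, q1, q4}
Read '0': {q0, q1, q4} → {q0, q1}
Final set {q0, q1} contains no accepting state → rejected.

Final answer: No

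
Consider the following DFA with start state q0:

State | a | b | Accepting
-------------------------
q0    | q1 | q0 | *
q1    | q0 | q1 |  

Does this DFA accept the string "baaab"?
Start in q0.
Read 'b': q0 → q0
Read 'a': q0 → q1
Read 'a': q1 → q0
Read 'a': q0 → q1
Read 'b': q1 → q1
Final state q1 is not accepting, so the string is rejected.

Final answer: No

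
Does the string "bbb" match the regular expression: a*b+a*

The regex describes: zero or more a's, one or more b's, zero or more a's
Yes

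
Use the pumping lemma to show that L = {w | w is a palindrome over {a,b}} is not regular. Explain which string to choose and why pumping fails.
Language: L = {w | w is a palindrome over {a,b}} (strings that read the same forwards and backwards)
Step 1: Assume for contradiction that L is regular, with pumping length p.
Step 2: Choose s = a^p b a^p. Then s ∈ L (it reads the same forwards and backwards) and |s| ≥ p.
Step 3: Consider any decomposition s = xyz with |xy| ≤ p and |y| > 0. Since |xy| ≤ p and the first p symbols of s are all a's, y = a^k for some k with 1 ≤ k ≤ p.
Step 4: Pumping up (i = 2): xy²z = a^(p+k) b a^p. Its reverse is a^p b a^(p+k) ≠ a^(p+k) b a^p (the single b is no longer in the middle), so xy²z is not a palindrome and xy²z ∉ L.
This contradicts the pumping lemma, so L is not regular.

Final answer: Choose s = a^p b a^p. Since |xy| ≤ p, y = a^k with k ≥ 1. Then xy²z = a^(p+k) b a^p is not a palindrome, so ∉ L.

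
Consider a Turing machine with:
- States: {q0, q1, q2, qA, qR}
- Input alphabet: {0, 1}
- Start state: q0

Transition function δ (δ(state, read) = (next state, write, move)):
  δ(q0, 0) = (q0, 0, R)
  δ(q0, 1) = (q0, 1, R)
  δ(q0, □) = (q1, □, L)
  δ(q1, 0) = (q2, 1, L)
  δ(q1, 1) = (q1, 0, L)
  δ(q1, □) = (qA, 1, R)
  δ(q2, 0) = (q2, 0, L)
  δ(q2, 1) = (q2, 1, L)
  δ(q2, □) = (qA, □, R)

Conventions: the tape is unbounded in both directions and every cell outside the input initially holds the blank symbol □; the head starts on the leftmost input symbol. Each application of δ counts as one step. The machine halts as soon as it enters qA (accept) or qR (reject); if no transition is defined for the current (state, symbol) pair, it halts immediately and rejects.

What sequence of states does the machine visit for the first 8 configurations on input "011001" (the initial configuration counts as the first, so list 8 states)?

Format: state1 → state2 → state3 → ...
Step 0: [q0]011001 (head at position 0)
Step 1: δ(q0, 0) = (q0, 0, R)  ⊢  0[q0]11001 (head at position 1)
Step 2: δ(q0, 1) = (q0, 1, R)  ⊢  01[q0]1001 (head at position 2)
Step 3: δ(q0, 1) = (q0, 1, R)  ⊢  011[q0]001 (head at position 3)
Step 4: δ(q0, 0) = (q0, 0, R)  ⊢  0110[q0]01 (head at position 4)
Step 5: δ(q0, 0) = (q0, 0, R)  ⊢  01100[q0]1 (head at position 5)
Step 6: δ(q0, 1) = (q0, 1, R)  ⊢  011001[q0]□ (head at position 6)
Step 7: δ(q0, □) = (q1, □, L)  ⊢  01100[q1]1□ (head at position 5)
Reading off the states of these 8 configurations: q0 → q0 → q0 → q0 → q0 → q0 → q0 → q1

Final answer: q0 → q0 → q0 → q0 → q0 → q0 → q0 → q1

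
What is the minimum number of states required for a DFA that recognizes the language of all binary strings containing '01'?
Language: binary strings containing '01'
Lower bound (Myhill–Nerode): the prefixes ε, 0, 01 are pairwise distinguishable:
  ε vs 01: suffix ε distinguishes them (ε is rejected, 01 is accepted)
  0 vs 01: suffix ε distinguishes them (0 is rejected, 01 is accepted)
  ε vs 0: suffix 1 distinguishes them (ε·1 = 1 is rejected, 0·1 = 01 is accepted)
So any DFA needs at least 3 states.
Upper bound: a DFA with 3 states exists (one state per class above: 'no progress', 'last symbol 0', and 'seen 01' (accepting sink)).
Minimum states: 3

Final answer: 3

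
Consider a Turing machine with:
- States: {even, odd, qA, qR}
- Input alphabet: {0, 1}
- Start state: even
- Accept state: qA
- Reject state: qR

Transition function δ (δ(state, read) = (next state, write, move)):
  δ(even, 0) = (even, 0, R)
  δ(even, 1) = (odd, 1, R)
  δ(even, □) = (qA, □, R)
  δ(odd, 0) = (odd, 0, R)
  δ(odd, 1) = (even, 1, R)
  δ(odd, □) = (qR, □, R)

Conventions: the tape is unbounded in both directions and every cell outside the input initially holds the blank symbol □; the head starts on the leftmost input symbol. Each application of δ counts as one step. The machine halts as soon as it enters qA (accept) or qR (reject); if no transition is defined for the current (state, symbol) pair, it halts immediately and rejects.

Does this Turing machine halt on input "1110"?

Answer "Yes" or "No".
Step 0: [even]1110 (head at position 0)
Step 1: δ(even, 1) = (odd, 1, R)  ⊢  1[odd]110 (head at position 1)
Step 2: δ(odd, 1) = (even, 1, R)  ⊢  11[even]10 (head at position 2)
Step 3: δ(even, 1) = (odd, 1, R)  ⊢  111[odd]0 (head at position 3)
Step 4: δ(odd, 0) = (odd, 0, R)  ⊢  1110[odd]□ (head at position 4)
Step 5: δ(odd, □) = (qR, □, R)  ⊢  1110□[qR]□ (head at position 5)
The machine is in qR, so it halts and rejects.
It halts after 5 steps.

Final answer: Yes - halts after 5 steps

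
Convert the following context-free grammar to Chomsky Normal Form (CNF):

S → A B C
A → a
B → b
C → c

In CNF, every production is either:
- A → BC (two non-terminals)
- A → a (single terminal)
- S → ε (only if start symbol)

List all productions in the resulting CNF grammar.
The grammar has no ε-productions or unit productions to eliminate.
A → a is already in CNF (single terminal) – keep it.
B → b is already in CNF (single terminal) – keep it.
C → c is already in CNF (single terminal) – keep it.
S → A B C has 3 symbols on the right: break it into binary productions S → A X0, X0 → B C.
Resulting CNF grammar (5 productions): A → a; B → b; C → c; S → A X0; X0 → B C

Final answer: A → a; B → b; C → c; S → A X0; X0 → B C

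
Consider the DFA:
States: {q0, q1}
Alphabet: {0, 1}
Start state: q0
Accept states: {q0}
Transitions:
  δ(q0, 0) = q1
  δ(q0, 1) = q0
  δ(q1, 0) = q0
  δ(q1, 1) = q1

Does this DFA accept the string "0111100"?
Processing string "0111100":
  q0 --0--> q1
  q1 --1--> q1
  q1 --1--> q1
  q1 --1--> q1
  q1 --1--> q1
  q1 --0--> q0
  q0 --0--> q1
Final state: q1
Accept states: {q0}
q1 is not an accept state, so the string is rejected.

Final answer: No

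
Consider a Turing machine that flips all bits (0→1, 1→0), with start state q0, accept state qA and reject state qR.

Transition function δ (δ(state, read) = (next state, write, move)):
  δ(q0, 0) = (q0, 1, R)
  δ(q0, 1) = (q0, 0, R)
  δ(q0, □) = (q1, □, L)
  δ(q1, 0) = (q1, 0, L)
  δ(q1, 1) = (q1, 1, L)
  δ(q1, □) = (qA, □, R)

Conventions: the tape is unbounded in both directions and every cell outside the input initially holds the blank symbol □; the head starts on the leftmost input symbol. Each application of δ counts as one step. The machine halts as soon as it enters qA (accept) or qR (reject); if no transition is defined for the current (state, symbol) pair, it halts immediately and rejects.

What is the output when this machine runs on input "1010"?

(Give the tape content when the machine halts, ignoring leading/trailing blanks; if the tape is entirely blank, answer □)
Step 0: [q0]1010 (head at position 0)
Step 1: δ(q0, 1) = (q0, 0, R)  ⊢  0[q0]010 (head at position 1)
Step 2: δ(q0, 0) = (q0, 1, R)  ⊢  01[q0]10 (head at position 2)
Step 3: δ(q0, 1) = (q0, 0, R)  ⊢  010[q0]0 (head at position 3)
Step 4: δ(q0, 0) = (q0, 1, R)  ⊢  0101[q0]□ (head at position 4)
Step 5: δ(q0, □) = (q1, □, L)  ⊢  010[q1]1□ (head at position 3)
Step 6: δ(q1, 1) = (q1, 1, L)  ⊢  01[q1]01□ (head at position 2)
Step 7: δ(q1, 0) = (q1, 0, L)  ⊢  0[q1]101□ (head at position 1)
Step 8: δ(q1, 1) = (q1, 1, L)  ⊢  [q1]0101□ (head at position 0)
Step 9: δ(q1, 0) = (q1, 0, L)  ⊢  [q1]□0101□ (head at position -1)
Step 10: δ(q1, □) = (qA, □, R)  ⊢  □[qA]0101□ (head at position 0)
The machine is in qA, so it halts and accepts.
Tape content when halted (ignoring surrounding blanks): 0101

Final answer: Output: 0101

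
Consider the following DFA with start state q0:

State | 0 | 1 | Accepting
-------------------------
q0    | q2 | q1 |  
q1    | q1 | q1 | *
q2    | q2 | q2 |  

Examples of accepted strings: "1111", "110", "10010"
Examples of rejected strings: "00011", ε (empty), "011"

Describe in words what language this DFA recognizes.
non-empty binary strings starting with 1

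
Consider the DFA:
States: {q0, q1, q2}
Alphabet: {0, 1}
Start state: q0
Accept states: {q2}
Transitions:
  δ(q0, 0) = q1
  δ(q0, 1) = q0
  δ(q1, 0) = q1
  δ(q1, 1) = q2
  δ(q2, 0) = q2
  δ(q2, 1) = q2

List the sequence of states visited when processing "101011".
Starting at q0
Read '1': q0 -> q0
Read '0': q0 -> q1
Read '1': q1 -> q2
Read '0': q2 -> q2
Read '1': q2 -> q2
Read '1': q2 -> q2

Final answer: q0 -> q0 -> q1 -> q2 -> q2 -> q2 -> q2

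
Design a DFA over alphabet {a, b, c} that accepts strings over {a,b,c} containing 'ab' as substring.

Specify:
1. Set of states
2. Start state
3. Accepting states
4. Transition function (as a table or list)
One valid DFA (any DFA recognizing the same language is acceptable):
States: {q0, q1, q2}
Start: q0
Accepting: {q2}
Transitions (accepting states marked with *):
State | a | b | c | Accepting
-----------------------------
q0    | q1 | q0 | q0 |  
q1    | q1 | q2 | q0 |  
q2    | q2 | q2 | q2 | *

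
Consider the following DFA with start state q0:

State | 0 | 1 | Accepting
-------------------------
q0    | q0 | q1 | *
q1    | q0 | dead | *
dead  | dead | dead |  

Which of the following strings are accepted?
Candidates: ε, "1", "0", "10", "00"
ε: q0; q0 is accepting → accepted
"1": q0 → q1; q1 is accepting → accepted
"0": q0 → q0; q0 is accepting → accepted
"10": q0 → q1 → q0; q0 is accepting → accepted
"00": q0 → q0 → q0; q0 is accepting → accepted

Final answer: ε, "1", "0", "10", "00"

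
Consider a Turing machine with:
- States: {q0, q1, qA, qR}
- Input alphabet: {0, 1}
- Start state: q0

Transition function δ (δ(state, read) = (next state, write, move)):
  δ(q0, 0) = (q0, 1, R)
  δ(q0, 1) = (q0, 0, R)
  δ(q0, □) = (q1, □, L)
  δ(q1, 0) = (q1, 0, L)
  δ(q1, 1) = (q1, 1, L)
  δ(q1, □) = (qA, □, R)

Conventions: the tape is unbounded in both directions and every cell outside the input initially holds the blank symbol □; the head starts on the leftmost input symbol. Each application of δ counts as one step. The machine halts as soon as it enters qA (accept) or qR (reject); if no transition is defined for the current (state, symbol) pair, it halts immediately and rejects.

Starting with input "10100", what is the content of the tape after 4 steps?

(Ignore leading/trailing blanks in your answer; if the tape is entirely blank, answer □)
Step 0: [q0]10100 (head at position 0)
Step 1: δ(q0, 1) = (q0, 0, R)  ⊢  0[q0]0100 (head at position 1)
Step 2: δ(q0, 0) = (q0, 1, R)  ⊢  01[q0]100 (head at position 2)
Step 3: δ(q0, 1) = (q0, 0, R)  ⊢  010[q0]00 (head at position 3)
Step 4: δ(q0, 0) = (q0, 1, R)  ⊢  0101[q0]0 (head at position 4)
Tape after 4 steps (ignoring surrounding blanks): 01010

Final answer: Tape: 01010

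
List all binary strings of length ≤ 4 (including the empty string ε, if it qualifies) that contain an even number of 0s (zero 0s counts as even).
Checking every binary string of length 0 to 4:
  Length 0: accepted: ε | rejected: (none)
  Length 1: accepted: 1 | rejected: 0
  Length 2: accepted: 00, 11 | rejected: 01, 10
  Length 3: accepted: 001, 010, 100, 111 | rejected: 000, 011, 101, 110
  Length 4: accepted: 0000, 0011, 0101, 0110, 1001, 1010, 1100, 1111 | rejected: 0001, 0010, 0100, 0111, 1000, 1011, 1101, 1110
Total: 16 string(s).

Final answer: ε, 1, 00, 11, 001, 010, 100, 111, 0000, 0011, 0101, 0110, 1001, 1010, 1100, 1111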